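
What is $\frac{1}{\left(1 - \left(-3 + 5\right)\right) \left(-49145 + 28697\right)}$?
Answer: $\frac{1}{20448} \approx 4.8905 \cdot 10^{-5}$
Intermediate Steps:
$\frac{1}{\left(1 - \left(-3 + 5\right)\right) \left(-49145 + 28697\right)} = \frac{1}{\left(1 - 2\right) \left(-20448\right)} = \frac{1}{1 - 2} \left(- \frac{1}{20448}\right) = \frac{1}{-1} \left(- \frac{1}{20448}\right) = \left(-1\right) \left(- \frac{1}{20448}\right) = \frac{1}{20448}$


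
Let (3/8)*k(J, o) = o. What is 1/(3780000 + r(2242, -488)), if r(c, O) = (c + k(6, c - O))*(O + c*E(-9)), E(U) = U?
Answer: -1/193001652 ≈ -5.1813e-9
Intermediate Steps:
k(J, o) = 8*o/3
r(c, O) = (O - 9*c)*(-8*O/3 + 11*c/3) (r(c, O) = (c + 8*(c - O)/3)*(O + c*(-9)) = (c + (-8*O/3 + 8*c/3))*(O - 9*c) = (-8*O/3 + 11*c/3)*(O - 9*c) = (O - 9*c)*(-8*O/3 + 11*c/3))
1/(3780000 + r(2242, -488)) = 1/(3780000 + (-33*2242² - 8/3*(-488)² + (83/3)*(-488)*2242)) = 1/(3780000 + (-33*5026564 - 8/3*238144 - 90809968/3)) = 1/(3780000 + (-165876612 - 1905152/3 - 90809968/3)) = 1/(3780000 - 196781652) = 1/(-193001652) = -1/193001652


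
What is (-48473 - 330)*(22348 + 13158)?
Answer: -1732799318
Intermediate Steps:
(-48473 - 330)*(22348 + 13158) = -48803*35506 = -1732799318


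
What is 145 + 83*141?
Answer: 11848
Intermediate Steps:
145 + 83*141 = 145 + 11703 = 11848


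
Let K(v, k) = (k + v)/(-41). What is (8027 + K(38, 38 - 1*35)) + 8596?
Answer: 16622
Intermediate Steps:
K(v, k) = -k/41 - v/41 (K(v, k) = (k + v)*(-1/41) = -k/41 - v/41)
(8027 + K(38, 38 - 1*35)) + 8596 = (8027 + (-(38 - 1*35)/41 - 1/41*38)) + 8596 = (8027 + (-(38 - 35)/41 - 38/41)) + 8596 = (8027 + (-1/41*3 - 38/41)) + 8596 = (8027 + (-3/41 - 38/41)) + 8596 = (8027 - 1) + 8596 = 8026 + 8596 = 16622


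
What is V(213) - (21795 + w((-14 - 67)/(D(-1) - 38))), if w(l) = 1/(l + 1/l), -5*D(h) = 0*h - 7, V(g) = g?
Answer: -473646807/21946 ≈ -21582.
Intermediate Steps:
D(h) = 7/5 (D(h) = -(0*h - 7)/5 = -(0 - 7)/5 = -⅕*(-7) = 7/5)
V(213) - (21795 + w((-14 - 67)/(D(-1) - 38))) = 213 - (21795 + ((-14 - 67)/(7/5 - 38))/(1 + ((-14 - 67)/(7/5 - 38))²)) = 213 - (21795 + (-81/(-183/5))/(1 + (-81/(-183/5))²)) = 213 - (21795 + (-81*(-5/183))/(1 + (-81*(-5/183))²)) = 213 - (21795 + 135/(61*(1 + (135/61)²))) = 213 - (21795 + 135/(61*(1 + 18225/3721))) = 213 - (21795 + 135/(61*(21946/3721))) = 213 - (21795 + (135/61)*(3721/21946)) = 213 - (21795 + 8235/21946) = 213 - 1*478321305/21946 = 213 - 478321305/21946 = -473646807/21946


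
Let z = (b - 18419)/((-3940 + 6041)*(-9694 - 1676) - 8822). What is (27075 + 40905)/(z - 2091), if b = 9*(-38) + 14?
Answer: -108302074144/3331267315 ≈ -32.511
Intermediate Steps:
b = -328 (b = -342 + 14 = -328)
z = 18747/23897192 (z = (-328 - 18419)/((-3940 + 6041)*(-9694 - 1676) - 8822) = -18747/(2101*(-11370) - 8822) = -18747/(-23888370 - 8822) = -18747/(-23897192) = -18747*(-1/23897192) = 18747/23897192 ≈ 0.00078449)
(27075 + 40905)/(z - 2091) = (27075 + 40905)/(18747/23897192 - 2091) = 67980/(-49969009725/23897192) = 67980*(-23897192/49969009725) = -108302074144/3331267315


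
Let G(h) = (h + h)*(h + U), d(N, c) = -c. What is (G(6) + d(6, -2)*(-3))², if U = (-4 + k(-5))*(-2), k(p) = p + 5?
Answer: 26244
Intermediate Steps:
k(p) = 5 + p
U = 8 (U = (-4 + (5 - 5))*(-2) = (-4 + 0)*(-2) = -4*(-2) = 8)
G(h) = 2*h*(8 + h) (G(h) = (h + h)*(h + 8) = (2*h)*(8 + h) = 2*h*(8 + h))
(G(6) + d(6, -2)*(-3))² = (2*6*(8 + 6) - 1*(-2)*(-3))² = (2*6*14 + 2*(-3))² = (168 - 6)² = 162² = 26244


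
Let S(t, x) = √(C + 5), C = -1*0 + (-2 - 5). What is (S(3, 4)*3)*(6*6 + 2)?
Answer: 114*I*√2 ≈ 161.22*I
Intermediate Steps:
C = -7 (C = 0 - 7 = -7)
S(t, x) = I*√2 (S(t, x) = √(-7 + 5) = √(-2) = I*√2)
(S(3, 4)*3)*(6*6 + 2) = ((I*√2)*3)*(6*6 + 2) = (3*I*√2)*(36 + 2) = (3*I*√2)*38 = 114*I*√2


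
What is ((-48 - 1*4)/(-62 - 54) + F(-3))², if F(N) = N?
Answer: 5476/841 ≈ 6.5113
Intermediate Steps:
((-48 - 1*4)/(-62 - 54) + F(-3))² = ((-48 - 1*4)/(-62 - 54) - 3)² = ((-48 - 4)/(-116) - 3)² = (-52*(-1/116) - 3)² = (13/29 - 3)² = (-74/29)² = 5476/841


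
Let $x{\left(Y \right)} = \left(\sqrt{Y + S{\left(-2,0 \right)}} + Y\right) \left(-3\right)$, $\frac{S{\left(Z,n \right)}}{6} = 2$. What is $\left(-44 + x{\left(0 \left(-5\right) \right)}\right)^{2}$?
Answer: $2044 + 528 \sqrt{3} \approx 2958.5$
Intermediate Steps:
$S{\left(Z,n \right)} = 12$ ($S{\left(Z,n \right)} = 6 \cdot 2 = 12$)
$x{\left(Y \right)} = - 3 Y - 3 \sqrt{12 + Y}$ ($x{\left(Y \right)} = \left(\sqrt{Y + 12} + Y\right) \left(-3\right) = \left(\sqrt{12 + Y} + Y\right) \left(-3\right) = \left(Y + \sqrt{12 + Y}\right) \left(-3\right) = - 3 Y - 3 \sqrt{12 + Y}$)
$\left(-44 + x{\left(0 \left(-5\right) \right)}\right)^{2} = \left(-44 - \left(3 \sqrt{12 + 0 \left(-5\right)} + 3 \cdot 0 \left(-5\right)\right)\right)^{2} = \left(-44 - 3 \sqrt{12 + 0}\right)^{2} = \left(-44 + \left(0 - 3 \sqrt{12}\right)\right)^{2} = \left(-44 + \left(0 - 3 \cdot 2 \sqrt{3}\right)\right)^{2} = \left(-44 + \left(0 - 6 \sqrt{3}\right)\right)^{2} = \left(-44 - 6 \sqrt{3}\right)^{2}$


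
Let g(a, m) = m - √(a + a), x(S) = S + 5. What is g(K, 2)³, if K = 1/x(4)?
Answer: (6 - √2)³/27 ≈ 3.5717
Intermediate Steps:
x(S) = 5 + S
K = ⅑ (K = 1/(5 + 4) = 1/9 = ⅑ ≈ 0.11111)
g(a, m) = m - √2*√a (g(a, m) = m - √(2*a) = m - √2*√a)
g(K, 2)³ = (2 - √2*√(⅑))³ = (2 - 1*√2*⅓)³ = (2 - √2/3)³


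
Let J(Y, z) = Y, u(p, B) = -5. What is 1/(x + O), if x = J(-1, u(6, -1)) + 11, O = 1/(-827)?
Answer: 827/8269 ≈ 0.10001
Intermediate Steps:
O = -1/827 ≈ -0.0012092
x = 10 (x = -1 + 11 = 10)
1/(x + O) = 1/(10 - 1/827) = 1/(8269/827) = 827/8269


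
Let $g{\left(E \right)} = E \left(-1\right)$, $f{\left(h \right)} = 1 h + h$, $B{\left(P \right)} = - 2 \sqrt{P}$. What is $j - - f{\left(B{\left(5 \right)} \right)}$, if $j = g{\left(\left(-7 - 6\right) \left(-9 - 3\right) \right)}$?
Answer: $-156 - 4 \sqrt{5} \approx -164.94$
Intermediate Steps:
$f{\left(h \right)} = 2 h$ ($f{\left(h \right)} = h + h = 2 h$)
$g{\left(E \right)} = - E$
$j = -156$ ($j = - \left(-7 - 6\right) \left(-9 - 3\right) = - \left(-13\right) \left(-12\right) = \left(-1\right) 156 = -156$)
$j - - f{\left(B{\left(5 \right)} \right)} = -156 - - 2 \left(- 2 \sqrt{5}\right) = -156 - - \left(-4\right) \sqrt{5} = -156 - 4 \sqrt{5}$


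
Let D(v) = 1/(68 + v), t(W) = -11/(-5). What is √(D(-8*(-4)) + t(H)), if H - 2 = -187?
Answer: √221/10 ≈ 1.4866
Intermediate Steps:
H = -185 (H = 2 - 187 = -185)
t(W) = 11/5 (t(W) = -11*(-⅕) = 11/5)
√(D(-8*(-4)) + t(H)) = √(1/(68 - 8*(-4)) + 11/5) = √(1/(68 + 32) + 11/5) = √(1/100 + 11/5) = √(221/100) = √221/10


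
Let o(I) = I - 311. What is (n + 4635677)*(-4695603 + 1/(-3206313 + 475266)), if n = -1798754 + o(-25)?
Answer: -12125381149298464918/910349 ≈ -1.3319e+13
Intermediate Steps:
o(I) = -311 + I
n = -1799090 (n = -1798754 + (-311 - 25) = -1798754 - 336 = -1799090)
(n + 4635677)*(-4695603 + 1/(-3206313 + 475266)) = (-1799090 + 4635677)*(-4695603 + 1/(-3206313 + 475266)) = 2836587*(-4695603 + 1/(-2731047)) = 2836587*(-4695603 - 1/2731047) = 2836587*(-12823912486342/2731047) = -12125381149298464918/910349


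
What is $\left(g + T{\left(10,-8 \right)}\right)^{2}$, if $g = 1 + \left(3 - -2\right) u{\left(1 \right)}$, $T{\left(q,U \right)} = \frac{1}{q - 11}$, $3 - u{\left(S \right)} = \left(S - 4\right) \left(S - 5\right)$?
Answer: $2025$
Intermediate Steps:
$u{\left(S \right)} = 3 - \left(-5 + S\right) \left(-4 + S\right)$ ($u{\left(S \right)} = 3 - \left(S - 4\right) \left(S - 5\right) = 3 - \left(-4 + S\right) \left(-5 + S\right) = 3 - \left(-5 + S\right) \left(-4 + S\right)$)
$T{\left(q,U \right)} = \frac{1}{-11 + q}$
$g = -44$ ($g = 1 + \left(3 - -2\right) \left(-17 - 1^{2} + 9 \cdot 1\right) = 1 + \left(3 + 2\right) \left(-17 - 1 + 9\right) = 1 + 5 \left(-17 - 1 + 9\right) = 1 + 5 \left(-9\right) = 1 - 45 = -44$)
$\left(g + T{\left(10,-8 \right)}\right)^{2} = \left(-44 + \frac{1}{-11 + 10}\right)^{2} = \left(-44 + \frac{1}{-1}\right)^{2} = \left(-44 - 1\right)^{2} = \left(-45\right)^{2} = 2025$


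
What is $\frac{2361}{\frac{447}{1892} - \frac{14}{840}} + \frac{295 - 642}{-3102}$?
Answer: $\frac{12990764429}{1208229} \approx 10752.0$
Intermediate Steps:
$\frac{2361}{\frac{447}{1892} - \frac{14}{840}} + \frac{295 - 642}{-3102} = \frac{2361}{447 \cdot \frac{1}{1892} - \frac{1}{60}} + \left(295 - 642\right) \left(- \frac{1}{3102}\right) = \frac{2361}{\frac{447}{1892} - \frac{1}{60}} - - \frac{347}{3102} = \frac{2361}{\frac{1558}{7095}} + \frac{347}{3102} = 2361 \cdot \frac{7095}{1558} + \frac{347}{3102} = \frac{16751295}{1558} + \frac{347}{3102} = \frac{12990764429}{1208229}$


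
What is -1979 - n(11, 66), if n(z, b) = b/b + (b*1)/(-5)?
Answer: -9834/5 ≈ -1966.8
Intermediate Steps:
n(z, b) = 1 - b/5 (n(z, b) = 1 + b*(-⅕) = 1 - b/5)
-1979 - n(11, 66) = -1979 - (1 - ⅕*66) = -1979 - (1 - 66/5) = -1979 - 1*(-61/5) = -1979 + 61/5 = -9834/5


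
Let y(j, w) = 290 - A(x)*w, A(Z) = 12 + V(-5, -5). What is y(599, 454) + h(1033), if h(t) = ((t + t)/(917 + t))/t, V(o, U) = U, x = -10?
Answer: -2815799/975 ≈ -2888.0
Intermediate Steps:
A(Z) = 7 (A(Z) = 12 - 5 = 7)
y(j, w) = 290 - 7*w
h(t) = 2/(917 + t) (h(t) = ((2*t)/(917 + t))/t = (2*t/(917 + t))/t = 2/(917 + t))
y(599, 454) + h(1033) = (290 - 7*454) + 2/(917 + 1033) = (290 - 3178) + 2/1950 = -2888 + 2*(1/1950) = -2888 + 1/975 = -2815799/975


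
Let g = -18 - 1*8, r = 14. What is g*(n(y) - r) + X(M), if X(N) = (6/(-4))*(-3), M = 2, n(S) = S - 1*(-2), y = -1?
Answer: 685/2 ≈ 342.50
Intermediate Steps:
n(S) = 2 + S (n(S) = S + 2 = 2 + S)
g = -26 (g = -18 - 8 = -26)
X(N) = 9/2 (X(N) = (6*(-¼))*(-3) = -3/2*(-3) = 9/2)
g*(n(y) - r) + X(M) = -26*((2 - 1) - 1*14) + 9/2 = -26*(1 - 14) + 9/2 = -26*(-13) + 9/2 = 338 + 9/2 = 685/2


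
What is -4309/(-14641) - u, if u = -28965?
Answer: 424080874/14641 ≈ 28965.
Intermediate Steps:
-4309/(-14641) - u = -4309/(-14641) - 1*(-28965) = -4309*(-1/14641) + 28965 = 4309/14641 + 28965 = 424080874/14641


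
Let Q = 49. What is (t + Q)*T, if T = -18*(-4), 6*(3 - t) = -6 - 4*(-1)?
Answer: 3768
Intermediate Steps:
t = 10/3 (t = 3 - (-6 - 4*(-1))/6 = 3 - (-6 + 4)/6 = 3 - 1/6*(-2) = 3 + 1/3 = 10/3 ≈ 3.3333)
T = 72
(t + Q)*T = (10/3 + 49)*72 = (157/3)*72 = 3768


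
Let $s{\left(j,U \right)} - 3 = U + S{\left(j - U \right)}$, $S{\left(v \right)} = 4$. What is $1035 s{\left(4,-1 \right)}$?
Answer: $6210$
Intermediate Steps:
$s{\left(j,U \right)} = 7 + U$ ($s{\left(j,U \right)} = 3 + \left(U + 4\right) = 3 + \left(4 + U\right) = 7 + U$)
$1035 s{\left(4,-1 \right)} = 1035 \left(7 - 1\right) = 1035 \cdot 6 = 6210$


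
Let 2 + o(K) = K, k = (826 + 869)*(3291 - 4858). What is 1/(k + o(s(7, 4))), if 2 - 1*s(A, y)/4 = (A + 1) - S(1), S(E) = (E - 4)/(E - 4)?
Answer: -1/2656087 ≈ -3.7649e-7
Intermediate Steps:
S(E) = 1 (S(E) = (-4 + E)/(-4 + E) = 1)
s(A, y) = 8 - 4*A (s(A, y) = 8 - 4*((A + 1) - 1*1) = 8 - 4*((1 + A) - 1) = 8 - 4*A)
k = -2656065 (k = 1695*(-1567) = -2656065)
o(K) = -2 + K
1/(k + o(s(7, 4))) = 1/(-2656065 + (-2 + (8 - 4*7))) = 1/(-2656065 + (-2 + (8 - 28))) = 1/(-2656065 + (-2 - 20)) = 1/(-2656065 - 22) = 1/(-2656087) = -1/2656087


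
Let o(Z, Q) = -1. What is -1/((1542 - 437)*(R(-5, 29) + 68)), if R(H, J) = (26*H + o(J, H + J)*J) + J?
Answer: 1/68510 ≈ 1.4596e-5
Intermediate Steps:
R(H, J) = 26*H (R(H, J) = (26*H - J) + J = (-J + 26*H) + J = 26*H)
-1/((1542 - 437)*(R(-5, 29) + 68)) = -1/((1542 - 437)*(26*(-5) + 68)) = -1/(1105*(-130 + 68)) = -1/(1105*(-62)) = -1/(-68510) = -1*(-1/68510) = 1/68510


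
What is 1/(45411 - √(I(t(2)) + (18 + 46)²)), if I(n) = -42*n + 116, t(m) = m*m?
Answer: 15137/687384959 + 2*√1011/2062154877 ≈ 2.2052e-5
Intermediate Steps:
t(m) = m²
I(n) = 116 - 42*n
1/(45411 - √(I(t(2)) + (18 + 46)²)) = 1/(45411 - √((116 - 42*2²) + (18 + 46)²)) = 1/(45411 - √((116 - 42*4) + 64²)) = 1/(45411 - √((116 - 168) + 4096)) = 1/(45411 - √(-52 + 4096)) = 1/(45411 - √4044) = 1/(45411 - 2*√1011)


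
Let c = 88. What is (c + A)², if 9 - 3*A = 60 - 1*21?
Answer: 6084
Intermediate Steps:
A = -10 (A = 3 - (60 - 1*21)/3 = 3 - (60 - 21)/3 = 3 - ⅓*39 = 3 - 13 = -10)
(c + A)² = (88 - 10)² = 78² = 6084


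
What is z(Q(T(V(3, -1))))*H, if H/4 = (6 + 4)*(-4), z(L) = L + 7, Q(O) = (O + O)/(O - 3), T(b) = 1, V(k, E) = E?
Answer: -960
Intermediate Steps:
Q(O) = 2*O/(-3 + O) (Q(O) = (2*O)/(-3 + O) = 2*O/(-3 + O))
z(L) = 7 + L
H = -160 (H = 4*((6 + 4)*(-4)) = 4*(10*(-4)) = 4*(-40) = -160)
z(Q(T(V(3, -1))))*H = (7 + 2*1/(-3 + 1))*(-160) = (7 + 2*1/(-2))*(-160) = (7 + 2*1*(-½))*(-160) = (7 - 1)*(-160) = 6*(-160) = -960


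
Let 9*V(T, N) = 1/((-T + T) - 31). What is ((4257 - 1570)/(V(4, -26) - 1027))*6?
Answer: -2249019/143267 ≈ -15.698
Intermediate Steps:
V(T, N) = -1/279 (V(T, N) = 1/(9*((-T + T) - 31)) = 1/(9*(0 - 31)) = (⅑)/(-31) = (⅑)*(-1/31) = -1/279)
((4257 - 1570)/(V(4, -26) - 1027))*6 = ((4257 - 1570)/(-1/279 - 1027))*6 = (2687/(-286534/279))*6 = (2687*(-279/286534))*6 = -749673/286534*6 = -2249019/143267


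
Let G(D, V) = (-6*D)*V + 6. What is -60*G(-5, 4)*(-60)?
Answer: 453600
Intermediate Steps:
G(D, V) = 6 - 6*D*V (G(D, V) = -6*D*V + 6 = 6 - 6*D*V)
-60*G(-5, 4)*(-60) = -60*(6 - 6*(-5)*4)*(-60) = -60*(6 + 120)*(-60) = -60*126*(-60) = -7560*(-60) = 453600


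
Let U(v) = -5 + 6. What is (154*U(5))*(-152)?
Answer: -23408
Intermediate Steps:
U(v) = 1
(154*U(5))*(-152) = (154*1)*(-152) = 154*(-152) = -23408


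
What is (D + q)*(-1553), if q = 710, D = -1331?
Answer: 964413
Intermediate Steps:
(D + q)*(-1553) = (-1331 + 710)*(-1553) = -621*(-1553) = 964413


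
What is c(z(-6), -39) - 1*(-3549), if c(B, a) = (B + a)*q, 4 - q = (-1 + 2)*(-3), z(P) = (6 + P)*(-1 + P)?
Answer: 3276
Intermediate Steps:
z(P) = (-1 + P)*(6 + P)
q = 7 (q = 4 - (-1 + 2)*(-3) = 4 - (-3) = 4 - 1*(-3) = 4 + 3 = 7)
c(B, a) = 7*B + 7*a (c(B, a) = (B + a)*7 = 7*B + 7*a)
c(z(-6), -39) - 1*(-3549) = (7*(-6 + (-6)**2 + 5*(-6)) + 7*(-39)) - 1*(-3549) = (7*(-6 + 36 - 30) - 273) + 3549 = (7*0 - 273) + 3549 = (0 - 273) + 3549 = -273 + 3549 = 3276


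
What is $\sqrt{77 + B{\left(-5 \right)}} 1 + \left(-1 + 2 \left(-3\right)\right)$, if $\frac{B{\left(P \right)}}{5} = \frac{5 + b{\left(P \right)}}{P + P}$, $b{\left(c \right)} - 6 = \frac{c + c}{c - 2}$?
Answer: $-7 + \frac{\sqrt{13874}}{14} \approx 1.4134$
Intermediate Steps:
$b{\left(c \right)} = 6 + \frac{2 c}{-2 + c}$ ($b{\left(c \right)} = 6 + \frac{c + c}{c - 2} = 6 + \frac{2 c}{-2 + c}$)
$B{\left(P \right)} = \frac{5 \left(5 + \frac{4 \left(-3 + 2 P\right)}{-2 + P}\right)}{2 P}$ ($B{\left(P \right)} = 5 \frac{5 + \frac{4 \left(-3 + 2 P\right)}{-2 + P}}{P + P} = 5 \frac{5 + \frac{4 \left(-3 + 2 P\right)}{-2 + P}}{2 P} = \frac{5 \left(5 + \frac{4 \left(-3 + 2 P\right)}{-2 + P}\right)}{2 P}$)
$\sqrt{77 + B{\left(-5 \right)}} 1 + \left(-1 + 2 \left(-3\right)\right) = \sqrt{77 + \frac{5 \left(-22 + 13 \left(-5\right)\right)}{2 \left(-5\right) \left(-2 - 5\right)}} 1 + \left(-1 + 2 \left(-3\right)\right) = \sqrt{77 + \frac{5}{2} \left(- \frac{1}{5}\right) \frac{1}{-7} \left(-22 - 65\right)} 1 - 7 = \sqrt{77 + \frac{5}{2} \left(- \frac{1}{5}\right) \left(- \frac{1}{7}\right) \left(-87\right)} 1 - 7 = \sqrt{77 - \frac{87}{14}} \cdot 1 - 7 = \sqrt{\frac{991}{14}} \cdot 1 - 7 = \frac{\sqrt{13874}}{14} \cdot 1 - 7 = \frac{\sqrt{13874}}{14} - 7 = -7 + \frac{\sqrt{13874}}{14}$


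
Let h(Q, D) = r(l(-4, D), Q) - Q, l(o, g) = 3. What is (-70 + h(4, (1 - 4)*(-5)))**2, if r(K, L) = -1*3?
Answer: 5929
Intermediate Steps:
r(K, L) = -3
h(Q, D) = -3 - Q
(-70 + h(4, (1 - 4)*(-5)))**2 = (-70 + (-3 - 1*4))**2 = (-70 + (-3 - 4))**2 = (-70 - 7)**2 = (-77)**2 = 5929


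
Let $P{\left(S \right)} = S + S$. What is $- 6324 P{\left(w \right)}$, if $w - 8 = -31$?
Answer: $290904$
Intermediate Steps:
$w = -23$ ($w = 8 - 31 = -23$)
$P{\left(S \right)} = 2 S$
$- 6324 P{\left(w \right)} = - 6324 \cdot 2 \left(-23\right) = \left(-6324\right) \left(-46\right) = 290904$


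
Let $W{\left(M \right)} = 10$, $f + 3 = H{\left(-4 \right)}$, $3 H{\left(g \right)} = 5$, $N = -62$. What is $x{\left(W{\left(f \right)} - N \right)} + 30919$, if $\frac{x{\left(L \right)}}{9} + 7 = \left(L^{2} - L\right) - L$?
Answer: $76216$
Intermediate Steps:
$H{\left(g \right)} = \frac{5}{3}$ ($H{\left(g \right)} = \frac{1}{3} \cdot 5 = \frac{5}{3}$)
$f = - \frac{4}{3}$ ($f = -3 + \frac{5}{3} = - \frac{4}{3} \approx -1.3333$)
$x{\left(L \right)} = -63 - 18 L + 9 L^{2}$ ($x{\left(L \right)} = -63 + 9 \left(\left(L^{2} - L\right) - L\right) = -63 + 9 \left(L^{2} - 2 L\right) = -63 + \left(- 18 L + 9 L^{2}\right) = -63 - 18 L + 9 L^{2}$)
$x{\left(W{\left(f \right)} - N \right)} + 30919 = \left(-63 - 18 \left(10 - -62\right) + 9 \left(10 - -62\right)^{2}\right) + 30919 = \left(-63 - 18 \left(10 + 62\right) + 9 \left(10 + 62\right)^{2}\right) + 30919 = \left(-63 - 1296 + 9 \cdot 72^{2}\right) + 30919 = \left(-63 - 1296 + 9 \cdot 5184\right) + 30919 = \left(-63 - 1296 + 46656\right) + 30919 = 45297 + 30919 = 76216$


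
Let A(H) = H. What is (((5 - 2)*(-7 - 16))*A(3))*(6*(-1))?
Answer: 1242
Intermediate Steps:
(((5 - 2)*(-7 - 16))*A(3))*(6*(-1)) = (((5 - 2)*(-7 - 16))*3)*(6*(-1)) = ((3*(-23))*3)*(-6) = -69*3*(-6) = -207*(-6) = 1242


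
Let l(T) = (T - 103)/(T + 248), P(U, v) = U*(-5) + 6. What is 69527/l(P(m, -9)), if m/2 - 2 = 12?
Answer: -2642026/79 ≈ -33443.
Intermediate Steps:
m = 28 (m = 4 + 2*12 = 4 + 24 = 28)
P(U, v) = 6 - 5*U (P(U, v) = -5*U + 6 = 6 - 5*U)
l(T) = (-103 + T)/(248 + T)
69527/l(P(m, -9)) = 69527/(((-103 + (6 - 5*28))/(248 + (6 - 5*28)))) = 69527/(((-103 + (6 - 140))/(248 + (6 - 140)))) = 69527/(((-103 - 134)/(248 - 134))) = 69527/((-237/114)) = 69527/(((1/114)*(-237))) = 69527/(-79/38) = 69527*(-38/79) = -2642026/79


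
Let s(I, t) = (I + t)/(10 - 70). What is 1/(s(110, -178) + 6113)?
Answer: 15/91712 ≈ 0.00016356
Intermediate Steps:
s(I, t) = -I/60 - t/60 (s(I, t) = (I + t)/(-60) = (I + t)*(-1/60) = -I/60 - t/60)
1/(s(110, -178) + 6113) = 1/((-1/60*110 - 1/60*(-178)) + 6113) = 1/((-11/6 + 89/30) + 6113) = 1/(17/15 + 6113) = 1/(91712/15) = 15/91712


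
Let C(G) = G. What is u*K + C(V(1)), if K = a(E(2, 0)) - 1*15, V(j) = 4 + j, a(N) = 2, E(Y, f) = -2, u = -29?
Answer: 382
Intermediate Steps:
K = -13 (K = 2 - 1*15 = 2 - 15 = -13)
u*K + C(V(1)) = -29*(-13) + (4 + 1) = 377 + 5 = 382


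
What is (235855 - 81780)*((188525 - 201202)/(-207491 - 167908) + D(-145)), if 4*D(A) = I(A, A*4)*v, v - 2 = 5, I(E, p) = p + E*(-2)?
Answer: -58703288521325/750798 ≈ -7.8188e+7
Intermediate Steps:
I(E, p) = p - 2*E
v = 7 (v = 2 + 5 = 7)
D(A) = 7*A/2 (D(A) = ((A*4 - 2*A)*7)/4 = ((4*A - 2*A)*7)/4 = ((2*A)*7)/4 = (14*A)/4 = 7*A/2)
(235855 - 81780)*((188525 - 201202)/(-207491 - 167908) + D(-145)) = (235855 - 81780)*((188525 - 201202)/(-207491 - 167908) + (7/2)*(-145)) = 154075*(-12677/(-375399) - 1015/2) = 154075*(-12677*(-1/375399) - 1015/2) = 154075*(12677/375399 - 1015/2) = 154075*(-381004631/750798) = -58703288521325/750798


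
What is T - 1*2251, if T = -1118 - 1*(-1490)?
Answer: -1879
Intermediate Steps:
T = 372 (T = -1118 + 1490 = 372)
T - 1*2251 = 372 - 1*2251 = 372 - 2251 = -1879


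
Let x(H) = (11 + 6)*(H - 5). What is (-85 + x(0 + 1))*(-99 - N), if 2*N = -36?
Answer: 12393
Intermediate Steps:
N = -18 (N = (½)*(-36) = -18)
x(H) = -85 + 17*H (x(H) = 17*(-5 + H) = -85 + 17*H)
(-85 + x(0 + 1))*(-99 - N) = (-85 + (-85 + 17*(0 + 1)))*(-99 - 1*(-18)) = (-85 + (-85 + 17*1))*(-99 + 18) = (-85 + (-85 + 17))*(-81) = (-85 - 68)*(-81) = -153*(-81) = 12393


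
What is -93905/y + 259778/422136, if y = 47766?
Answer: -2269343761/1680312348 ≈ -1.3505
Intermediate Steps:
-93905/y + 259778/422136 = -93905/47766 + 259778/422136 = -93905*1/47766 + 259778*(1/422136) = -93905/47766 + 129889/211068 = -2269343761/1680312348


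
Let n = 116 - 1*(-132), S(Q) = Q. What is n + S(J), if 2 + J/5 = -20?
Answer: 138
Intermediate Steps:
J = -110 (J = -10 + 5*(-20) = -10 - 100 = -110)
n = 248 (n = 116 + 132 = 248)
n + S(J) = 248 - 110 = 138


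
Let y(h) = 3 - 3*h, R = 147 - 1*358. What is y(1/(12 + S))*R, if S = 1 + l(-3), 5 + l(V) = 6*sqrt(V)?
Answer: 633*(-6*sqrt(3) + 7*I)/(2*(-4*I + 3*sqrt(3))) ≈ -603.56 - 38.246*I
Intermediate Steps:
l(V) = -5 + 6*sqrt(V)
S = -4 + 6*I*sqrt(3) (S = 1 + (-5 + 6*sqrt(-3)) = 1 + (-5 + 6*(I*sqrt(3))) = 1 + (-5 + 6*I*sqrt(3)) = -4 + 6*I*sqrt(3) ≈ -4.0 + 10.392*I)
R = -211 (R = 147 - 358 = -211)
y(h) = 3 - 3*h
y(1/(12 + S))*R = (3 - 3/(12 + (-4 + 6*I*sqrt(3))))*(-211) = (3 - 3/(8 + 6*I*sqrt(3)))*(-211) = -633 + 633/(8 + 6*I*sqrt(3))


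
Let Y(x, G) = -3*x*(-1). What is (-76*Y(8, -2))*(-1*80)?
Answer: 145920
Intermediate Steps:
Y(x, G) = 3*x
(-76*Y(8, -2))*(-1*80) = (-228*8)*(-1*80) = -76*24*(-80) = -1824*(-80) = 145920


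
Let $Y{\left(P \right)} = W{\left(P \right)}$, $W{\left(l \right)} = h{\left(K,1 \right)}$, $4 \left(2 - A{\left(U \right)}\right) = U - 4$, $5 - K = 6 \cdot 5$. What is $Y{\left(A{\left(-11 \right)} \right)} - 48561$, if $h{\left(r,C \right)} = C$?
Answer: $-48560$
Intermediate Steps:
$K = -25$ ($K = 5 - 6 \cdot 5 = 5 - 30 = -25$)
$A{\left(U \right)} = 3 - \frac{U}{4}$ ($A{\left(U \right)} = 2 - \frac{U - 4}{4} = 2 - \frac{-4 + U}{4} = 2 - \left(-1 + \frac{U}{4}\right) = 3 - \frac{U}{4}$)
$W{\left(l \right)} = 1$
$Y{\left(P \right)} = 1$
$Y{\left(A{\left(-11 \right)} \right)} - 48561 = 1 - 48561 = -48560$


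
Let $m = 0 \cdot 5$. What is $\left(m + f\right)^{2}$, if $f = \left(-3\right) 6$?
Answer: $324$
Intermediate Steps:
$m = 0$
$f = -18$
$\left(m + f\right)^{2} = \left(0 - 18\right)^{2} = \left(-18\right)^{2} = 324$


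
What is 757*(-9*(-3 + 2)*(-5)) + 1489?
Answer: -32576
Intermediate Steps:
757*(-9*(-3 + 2)*(-5)) + 1489 = 757*(-9*(-1)*(-5)) + 1489 = 757*(9*(-5)) + 1489 = 757*(-45) + 1489 = -34065 + 1489 = -32576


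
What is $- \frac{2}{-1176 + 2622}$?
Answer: $- \frac{1}{723} \approx -0.0013831$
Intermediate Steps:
$- \frac{2}{-1176 + 2622} = - \frac{2}{1446} = \left(-2\right) \frac{1}{1446} = - \frac{1}{723}$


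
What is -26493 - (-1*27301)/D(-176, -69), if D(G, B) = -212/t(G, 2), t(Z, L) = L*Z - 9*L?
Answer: 2242427/106 ≈ 21155.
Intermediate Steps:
t(Z, L) = -9*L + L*Z
D(G, B) = -212/(-18 + 2*G) (D(G, B) = -212*1/(2*(-9 + G)) = -212/(-18 + 2*G))
-26493 - (-1*27301)/D(-176, -69) = -26493 - (-1*27301)/((-106/(-9 - 176))) = -26493 - (-27301)/((-106/(-185))) = -26493 - (-27301)/((-106*(-1/185))) = -26493 - (-27301)/106/185 = -26493 - (-27301)*185/106 = -26493 - 1*(-5050685/106) = -26493 + 5050685/106 = 2242427/106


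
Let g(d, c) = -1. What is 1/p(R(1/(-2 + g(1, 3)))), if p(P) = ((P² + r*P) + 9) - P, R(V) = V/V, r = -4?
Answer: ⅕ ≈ 0.20000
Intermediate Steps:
R(V) = 1
p(P) = 9 + P² - 5*P (p(P) = ((P² - 4*P) + 9) - P = (9 + P² - 4*P) - P = 9 + P² - 5*P)
1/p(R(1/(-2 + g(1, 3)))) = 1/(9 + 1² - 5*1) = 1/(9 + 1 - 5) = 1/5 = ⅕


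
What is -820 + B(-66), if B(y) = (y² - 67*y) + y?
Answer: 7892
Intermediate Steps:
B(y) = y² - 66*y
-820 + B(-66) = -820 - 66*(-66 - 66) = -820 - 66*(-132) = -820 + 8712 = 7892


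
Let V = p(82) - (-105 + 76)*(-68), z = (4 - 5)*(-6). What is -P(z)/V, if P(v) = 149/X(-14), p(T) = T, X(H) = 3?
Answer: 149/5670 ≈ 0.026279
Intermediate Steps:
z = 6 (z = -1*(-6) = 6)
P(v) = 149/3
V = -1890 (V = 82 - (-105 + 76)*(-68) = 82 - (-29)*(-68) = 82 - 1*1972 = 82 - 1972 = -1890)
-P(z)/V = -149/(3*(-1890)) = -149*(-1)/(3*1890) = -1*(-149/5670) = 149/5670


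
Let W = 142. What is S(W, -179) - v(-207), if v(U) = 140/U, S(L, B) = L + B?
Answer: -7519/207 ≈ -36.324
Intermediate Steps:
S(L, B) = B + L
S(W, -179) - v(-207) = (-179 + 142) - 140/(-207) = -37 - 140*(-1)/207 = -37 - 1*(-140/207) = -37 + 140/207 = -7519/207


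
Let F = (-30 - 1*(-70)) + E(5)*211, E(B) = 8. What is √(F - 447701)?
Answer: I*√445973 ≈ 667.81*I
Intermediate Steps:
F = 1728 (F = (-30 - 1*(-70)) + 8*211 = (-30 + 70) + 1688 = 40 + 1688 = 1728)
√(F - 447701) = √(1728 - 447701) = √(-445973) = I*√445973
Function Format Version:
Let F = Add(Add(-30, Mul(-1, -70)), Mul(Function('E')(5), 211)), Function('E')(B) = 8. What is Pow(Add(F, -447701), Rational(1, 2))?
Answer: Mul(I, Pow(445973, Rational(1, 2))) ≈ Mul(667.81, I)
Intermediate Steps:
F = 1728 (F = Add(Add(-30, Mul(-1, -70)), Mul(8, 211)) = Add(Add(-30, 70), 1688) = Add(40, 1688) = 1728)
Pow(Add(F, -447701), Rational(1, 2)) = Pow(Add(1728, -447701), Rational(1, 2)) = Pow(-445973, Rational(1, 2)) = Mul(I, Pow(445973, Rational(1, 2)))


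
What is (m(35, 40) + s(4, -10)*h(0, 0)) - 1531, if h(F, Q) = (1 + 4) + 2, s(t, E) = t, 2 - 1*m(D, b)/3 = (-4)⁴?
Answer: -2265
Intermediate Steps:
m(D, b) = -762 (m(D, b) = 6 - 3*(-4)⁴ = 6 - 3*256 = 6 - 768 = -762)
h(F, Q) = 7 (h(F, Q) = 5 + 2 = 7)
(m(35, 40) + s(4, -10)*h(0, 0)) - 1531 = (-762 + 4*7) - 1531 = (-762 + 28) - 1531 = -734 - 1531 = -2265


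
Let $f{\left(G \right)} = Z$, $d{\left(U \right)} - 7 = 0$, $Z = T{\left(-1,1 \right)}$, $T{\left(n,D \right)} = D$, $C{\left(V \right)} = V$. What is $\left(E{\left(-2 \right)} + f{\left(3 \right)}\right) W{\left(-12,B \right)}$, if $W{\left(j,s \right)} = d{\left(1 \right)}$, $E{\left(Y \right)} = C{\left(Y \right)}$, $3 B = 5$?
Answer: $-7$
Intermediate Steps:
$B = \frac{5}{3}$ ($B = \frac{1}{3} \cdot 5 = \frac{5}{3} \approx 1.6667$)
$Z = 1$
$d{\left(U \right)} = 7$ ($d{\left(U \right)} = 7 + 0 = 7$)
$f{\left(G \right)} = 1$
$E{\left(Y \right)} = Y$
$W{\left(j,s \right)} = 7$
$\left(E{\left(-2 \right)} + f{\left(3 \right)}\right) W{\left(-12,B \right)} = \left(-2 + 1\right) 7 = \left(-1\right) 7 = -7$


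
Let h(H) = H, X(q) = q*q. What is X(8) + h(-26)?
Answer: 38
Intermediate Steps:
X(q) = q**2
X(8) + h(-26) = 8**2 - 26 = 64 - 26 = 38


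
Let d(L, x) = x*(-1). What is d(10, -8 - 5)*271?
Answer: 3523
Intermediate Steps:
d(L, x) = -x
d(10, -8 - 5)*271 = -(-8 - 5)*271 = -1*(-13)*271 = 13*271 = 3523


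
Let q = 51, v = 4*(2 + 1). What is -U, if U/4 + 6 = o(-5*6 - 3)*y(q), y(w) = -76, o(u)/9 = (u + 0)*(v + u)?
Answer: 1896072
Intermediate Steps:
v = 12 (v = 4*3 = 12)
o(u) = 9*u*(12 + u) (o(u) = 9*((u + 0)*(12 + u)) = 9*(u*(12 + u)) = 9*u*(12 + u))
U = -1896072 (U = -24 + 4*((9*(-5*6 - 3)*(12 + (-5*6 - 3)))*(-76)) = -24 + 4*((9*(-30 - 3)*(12 + (-30 - 3)))*(-76)) = -24 + 4*((9*(-33)*(12 - 33))*(-76)) = -24 + 4*((9*(-33)*(-21))*(-76)) = -24 + 4*(6237*(-76)) = -24 + 4*(-474012) = -24 - 1896048 = -1896072)
-U = -1*(-1896072) = 1896072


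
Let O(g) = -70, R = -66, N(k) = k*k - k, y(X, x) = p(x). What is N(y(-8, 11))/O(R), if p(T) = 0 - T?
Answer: -66/35 ≈ -1.8857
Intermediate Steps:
p(T) = -T
y(X, x) = -x
N(k) = k**2 - k
N(y(-8, 11))/O(R) = ((-1*11)*(-1 - 1*11))/(-70) = -11*(-1 - 11)*(-1/70) = -11*(-12)*(-1/70) = 132*(-1/70) = -66/35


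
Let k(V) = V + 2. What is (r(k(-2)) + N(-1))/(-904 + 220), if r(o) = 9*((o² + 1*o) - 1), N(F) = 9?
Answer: 0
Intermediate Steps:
k(V) = 2 + V
r(o) = -9 + 9*o + 9*o² (r(o) = 9*((o² + o) - 1) = 9*((o + o²) - 1) = 9*(-1 + o + o²) = -9 + 9*o + 9*o²)
(r(k(-2)) + N(-1))/(-904 + 220) = ((-9 + 9*(2 - 2) + 9*(2 - 2)²) + 9)/(-904 + 220) = ((-9 + 9*0 + 9*0²) + 9)/(-684) = -((-9 + 0 + 9*0) + 9)/684 = -((-9 + 0 + 0) + 9)/684 = -(-9 + 9)/684 = -1/684*0 = 0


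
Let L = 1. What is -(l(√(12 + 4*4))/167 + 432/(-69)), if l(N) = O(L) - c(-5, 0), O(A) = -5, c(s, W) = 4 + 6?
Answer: 24393/3841 ≈ 6.3507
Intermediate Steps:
c(s, W) = 10
l(N) = -15 (l(N) = -5 - 1*10 = -5 - 10 = -15)
-(l(√(12 + 4*4))/167 + 432/(-69)) = -(-15/167 + 432/(-69)) = -(-15*1/167 + 432*(-1/69)) = -(-15/167 - 144/23) = -1*(-24393/3841) = 24393/3841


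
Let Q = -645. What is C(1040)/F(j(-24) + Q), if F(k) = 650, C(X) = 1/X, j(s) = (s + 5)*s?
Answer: 1/676000 ≈ 1.4793e-6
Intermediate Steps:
j(s) = s*(5 + s) (j(s) = (5 + s)*s = s*(5 + s))
C(1040)/F(j(-24) + Q) = 1/(1040*650) = (1/1040)*(1/650) = 1/676000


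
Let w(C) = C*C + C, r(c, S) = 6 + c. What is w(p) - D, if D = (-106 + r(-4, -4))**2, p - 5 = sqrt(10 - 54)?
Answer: -10830 + 22*I*sqrt(11) ≈ -10830.0 + 72.966*I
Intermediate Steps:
p = 5 + 2*I*sqrt(11) (p = 5 + sqrt(10 - 54) = 5 + sqrt(-44) = 5 + 2*I*sqrt(11) ≈ 5.0 + 6.6332*I)
w(C) = C + C**2 (w(C) = C**2 + C = C + C**2)
D = 10816 (D = (-106 + (6 - 4))**2 = (-106 + 2)**2 = (-104)**2 = 10816)
w(p) - D = (5 + 2*I*sqrt(11))*(1 + (5 + 2*I*sqrt(11))) - 1*10816 = (5 + 2*I*sqrt(11))*(6 + 2*I*sqrt(11)) - 10816 = -10816 + (5 + 2*I*sqrt(11))*(6 + 2*I*sqrt(11))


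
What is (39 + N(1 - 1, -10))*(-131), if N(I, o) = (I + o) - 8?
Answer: -2751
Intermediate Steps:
N(I, o) = -8 + I + o
(39 + N(1 - 1, -10))*(-131) = (39 + (-8 + (1 - 1) - 10))*(-131) = (39 + (-8 + 0 - 10))*(-131) = (39 - 18)*(-131) = 21*(-131) = -2751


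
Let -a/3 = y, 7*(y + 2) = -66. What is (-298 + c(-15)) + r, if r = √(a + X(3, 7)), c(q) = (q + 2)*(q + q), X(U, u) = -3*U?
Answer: 92 + √1239/7 ≈ 97.028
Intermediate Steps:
y = -80/7 (y = -2 + (⅐)*(-66) = -2 - 66/7 = -80/7 ≈ -11.429)
a = 240/7 (a = -3*(-80/7) = 240/7 ≈ 34.286)
c(q) = 2*q*(2 + q) (c(q) = (2 + q)*(2*q) = 2*q*(2 + q))
r = √1239/7 (r = √(240/7 - 3*3) = √(240/7 - 9) = √(177/7) = √1239/7 ≈ 5.0285)
(-298 + c(-15)) + r = (-298 + 2*(-15)*(2 - 15)) + √1239/7 = (-298 + 2*(-15)*(-13)) + √1239/7 = (-298 + 390) + √1239/7 = 92 + √1239/7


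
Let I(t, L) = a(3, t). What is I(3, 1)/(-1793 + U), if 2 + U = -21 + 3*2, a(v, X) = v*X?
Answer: -9/1810 ≈ -0.0049724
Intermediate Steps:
a(v, X) = X*v
I(t, L) = 3*t (I(t, L) = t*3 = 3*t)
U = -17 (U = -2 + (-21 + 3*2) = -2 + (-21 + 6) = -2 - 15 = -17)
I(3, 1)/(-1793 + U) = (3*3)/(-1793 - 17) = 9/(-1810) = 9*(-1/1810) = -9/1810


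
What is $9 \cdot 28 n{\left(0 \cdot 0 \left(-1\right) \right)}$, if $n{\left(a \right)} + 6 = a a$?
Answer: $-1512$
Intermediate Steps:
$n{\left(a \right)} = -6 + a^{2}$ ($n{\left(a \right)} = -6 + a a = -6 + a^{2}$)
$9 \cdot 28 n{\left(0 \cdot 0 \left(-1\right) \right)} = 9 \cdot 28 \left(-6 + \left(0 \cdot 0 \left(-1\right)\right)^{2}\right) = 252 \left(-6 + \left(0 \left(-1\right)\right)^{2}\right) = 252 \left(-6 + 0^{2}\right) = 252 \left(-6 + 0\right) = 252 \left(-6\right) = -1512$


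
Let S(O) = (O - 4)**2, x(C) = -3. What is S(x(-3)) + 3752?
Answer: 3801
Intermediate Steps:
S(O) = (-4 + O)**2
S(x(-3)) + 3752 = (-4 - 3)**2 + 3752 = (-7)**2 + 3752 = 49 + 3752 = 3801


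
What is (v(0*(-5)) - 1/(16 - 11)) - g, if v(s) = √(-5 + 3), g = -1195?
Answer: 5974/5 + I*√2 ≈ 1194.8 + 1.4142*I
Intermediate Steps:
v(s) = I*√2 (v(s) = √(-2) = I*√2)
(v(0*(-5)) - 1/(16 - 11)) - g = (I*√2 - 1/(16 - 11)) - 1*(-1195) = (I*√2 - 1/5) + 1195 = (I*√2 + (⅕)*(-1)) + 1195 = (I*√2 - ⅕) + 1195 = (-⅕ + I*√2) + 1195 = 5974/5 + I*√2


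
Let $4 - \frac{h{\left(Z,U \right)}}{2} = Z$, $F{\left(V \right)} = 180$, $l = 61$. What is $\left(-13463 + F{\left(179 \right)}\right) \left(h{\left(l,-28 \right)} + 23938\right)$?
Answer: $-316454192$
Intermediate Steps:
$h{\left(Z,U \right)} = 8 - 2 Z$
$\left(-13463 + F{\left(179 \right)}\right) \left(h{\left(l,-28 \right)} + 23938\right) = \left(-13463 + 180\right) \left(\left(8 - 122\right) + 23938\right) = - 13283 \left(\left(8 - 122\right) + 23938\right) = - 13283 \left(-114 + 23938\right) = \left(-13283\right) 23824 = -316454192$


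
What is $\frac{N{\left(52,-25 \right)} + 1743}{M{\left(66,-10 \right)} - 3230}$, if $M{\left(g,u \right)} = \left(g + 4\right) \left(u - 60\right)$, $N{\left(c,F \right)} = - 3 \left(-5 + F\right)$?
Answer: $- \frac{611}{2710} \approx -0.22546$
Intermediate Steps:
$N{\left(c,F \right)} = 15 - 3 F$
$M{\left(g,u \right)} = \left(-60 + u\right) \left(4 + g\right)$ ($M{\left(g,u \right)} = \left(4 + g\right) \left(-60 + u\right) = \left(-60 + u\right) \left(4 + g\right)$)
$\frac{N{\left(52,-25 \right)} + 1743}{M{\left(66,-10 \right)} - 3230} = \frac{\left(15 - -75\right) + 1743}{\left(-240 - 3960 + 4 \left(-10\right) + 66 \left(-10\right)\right) - 3230} = \frac{\left(15 + 75\right) + 1743}{\left(-240 - 3960 - 40 - 660\right) - 3230} = \frac{90 + 1743}{-4900 - 3230} = \frac{1833}{-8130} = 1833 \left(- \frac{1}{8130}\right) = - \frac{611}{2710}$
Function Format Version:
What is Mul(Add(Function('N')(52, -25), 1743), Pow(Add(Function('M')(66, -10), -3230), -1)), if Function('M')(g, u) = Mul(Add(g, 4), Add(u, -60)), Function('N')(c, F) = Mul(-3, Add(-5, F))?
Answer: Rational(-611, 2710) ≈ -0.22546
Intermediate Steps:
Function('N')(c, F) = Add(15, Mul(-3, F))
Function('M')(g, u) = Mul(Add(-60, u), Add(4, g)) (Function('M')(g, u) = Mul(Add(4, g), Add(-60, u)) = Mul(Add(-60, u), Add(4, g)))
Mul(Add(Function('N')(52, -25), 1743), Pow(Add(Function('M')(66, -10), -3230), -1)) = Mul(Add(Add(15, Mul(-3, -25)), 1743), Pow(Add(Add(-240, Mul(-60, 66), Mul(4, -10), Mul(66, -10)), -3230), -1)) = Mul(Add(Add(15, 75), 1743), Pow(Add(Add(-240, -3960, -40, -660), -3230), -1)) = Mul(Add(90, 1743), Pow(Add(-4900, -3230), -1)) = Mul(1833, Pow(-8130, -1)) = Mul(1833, Rational(-1, 8130)) = Rational(-611, 2710)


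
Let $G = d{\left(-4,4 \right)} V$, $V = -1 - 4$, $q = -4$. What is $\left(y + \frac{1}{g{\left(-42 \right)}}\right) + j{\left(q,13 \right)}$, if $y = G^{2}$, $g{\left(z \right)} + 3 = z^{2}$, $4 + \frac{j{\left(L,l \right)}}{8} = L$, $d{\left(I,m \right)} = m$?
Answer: $\frac{591697}{1761} \approx 336.0$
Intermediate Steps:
$V = -5$ ($V = -1 - 4 = -5$)
$j{\left(L,l \right)} = -32 + 8 L$
$G = -20$ ($G = 4 \left(-5\right) = -20$)
$g{\left(z \right)} = -3 + z^{2}$
$y = 400$ ($y = \left(-20\right)^{2} = 400$)
$\left(y + \frac{1}{g{\left(-42 \right)}}\right) + j{\left(q,13 \right)} = \left(400 + \frac{1}{-3 + \left(-42\right)^{2}}\right) + \left(-32 + 8 \left(-4\right)\right) = \left(400 + \frac{1}{-3 + 1764}\right) - 64 = \left(400 + \frac{1}{1761}\right) - 64 = \frac{704401}{1761} - 64 = \frac{591697}{1761}$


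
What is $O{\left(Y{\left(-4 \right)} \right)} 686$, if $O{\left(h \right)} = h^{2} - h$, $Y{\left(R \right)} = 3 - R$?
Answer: $28812$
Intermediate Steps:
$O{\left(Y{\left(-4 \right)} \right)} 686 = \left(3 - -4\right) \left(-1 + \left(3 - -4\right)\right) 686 = \left(3 + 4\right) \left(-1 + \left(3 + 4\right)\right) 686 = 7 \left(-1 + 7\right) 686 = 7 \cdot 6 \cdot 686 = 42 \cdot 686 = 28812$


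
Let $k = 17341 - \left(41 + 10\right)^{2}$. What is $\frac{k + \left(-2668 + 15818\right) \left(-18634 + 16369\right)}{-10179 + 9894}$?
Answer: $\frac{5954002}{57} \approx 1.0446 \cdot 10^{5}$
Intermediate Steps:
$k = 14740$ ($k = 17341 - 51^{2} = 17341 - 2601 = 14740$)
$\frac{k + \left(-2668 + 15818\right) \left(-18634 + 16369\right)}{-10179 + 9894} = \frac{14740 + \left(-2668 + 15818\right) \left(-18634 + 16369\right)}{-10179 + 9894} = \frac{14740 + 13150 \left(-2265\right)}{-285} = \left(14740 - 29784750\right) \left(- \frac{1}{285}\right) = \left(-29770010\right) \left(- \frac{1}{285}\right) = \frac{5954002}{57}$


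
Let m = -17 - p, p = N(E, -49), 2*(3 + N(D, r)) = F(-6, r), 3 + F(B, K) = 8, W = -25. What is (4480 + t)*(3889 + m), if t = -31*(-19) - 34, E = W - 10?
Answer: 38996075/2 ≈ 1.9498e+7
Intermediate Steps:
F(B, K) = 5 (F(B, K) = -3 + 8 = 5)
E = -35 (E = -25 - 10 = -35)
N(D, r) = -½ (N(D, r) = -3 + (½)*5 = -3 + 5/2 = -½)
p = -½ ≈ -0.50000
t = 555 (t = 589 - 34 = 555)
m = -33/2 (m = -17 - 1*(-½) = -17 + ½ = -33/2 ≈ -16.500)
(4480 + t)*(3889 + m) = (4480 + 555)*(3889 - 33/2) = 5035*(7745/2) = 38996075/2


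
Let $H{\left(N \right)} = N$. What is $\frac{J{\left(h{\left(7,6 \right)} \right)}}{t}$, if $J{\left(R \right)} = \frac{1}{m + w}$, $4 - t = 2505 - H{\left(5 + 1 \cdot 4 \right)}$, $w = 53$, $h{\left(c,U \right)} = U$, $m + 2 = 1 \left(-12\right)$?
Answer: $- \frac{1}{97188} \approx -1.0289 \cdot 10^{-5}$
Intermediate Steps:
$m = -14$ ($m = -2 + 1 \left(-12\right) = -2 - 12 = -14$)
$t = -2492$ ($t = 4 - \left(2505 - \left(5 + 1 \cdot 4\right)\right) = 4 - \left(2505 - \left(5 + 4\right)\right) = 4 - \left(2505 - 9\right) = 4 - 2496 = -2492$)
$J{\left(R \right)} = \frac{1}{39}$ ($J{\left(R \right)} = \frac{1}{-14 + 53} = \frac{1}{39}$)
$\frac{J{\left(h{\left(7,6 \right)} \right)}}{t} = \frac{1}{39 \left(-2492\right)} = \frac{1}{39} \left(- \frac{1}{2492}\right) = - \frac{1}{97188}$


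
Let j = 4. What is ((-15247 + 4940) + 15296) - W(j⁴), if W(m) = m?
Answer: 4733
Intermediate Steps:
((-15247 + 4940) + 15296) - W(j⁴) = ((-15247 + 4940) + 15296) - 1*4⁴ = (-10307 + 15296) - 1*256 = 4989 - 256 = 4733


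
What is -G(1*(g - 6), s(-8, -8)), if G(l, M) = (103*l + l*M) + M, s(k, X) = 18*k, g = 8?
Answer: 226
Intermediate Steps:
G(l, M) = M + 103*l + M*l (G(l, M) = (103*l + M*l) + M = M + 103*l + M*l)
-G(1*(g - 6), s(-8, -8)) = -(18*(-8) + 103*(1*(8 - 6)) + (18*(-8))*(1*(8 - 6))) = -(-144 + 103*(1*2) - 144*2) = -(-144 + 103*2 - 144*2) = -(-144 + 206 - 288) = -1*(-226) = 226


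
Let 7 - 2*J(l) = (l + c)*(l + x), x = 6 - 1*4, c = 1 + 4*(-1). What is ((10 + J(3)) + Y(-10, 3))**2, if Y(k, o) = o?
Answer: 1089/4 ≈ 272.25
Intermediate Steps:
c = -3 (c = 1 - 4 = -3)
x = 2 (x = 6 - 4 = 2)
J(l) = 7/2 - (-3 + l)*(2 + l)/2 (J(l) = 7/2 - (l - 3)*(l + 2)/2 = 7/2 - (-3 + l)*(2 + l)/2)
((10 + J(3)) + Y(-10, 3))**2 = ((10 + (13/2 + (1/2)*3 - 1/2*3**2)) + 3)**2 = ((10 + (13/2 + 3/2 - 1/2*9)) + 3)**2 = ((10 + (13/2 + 3/2 - 9/2)) + 3)**2 = ((10 + 7/2) + 3)**2 = (27/2 + 3)**2 = (33/2)**2 = 1089/4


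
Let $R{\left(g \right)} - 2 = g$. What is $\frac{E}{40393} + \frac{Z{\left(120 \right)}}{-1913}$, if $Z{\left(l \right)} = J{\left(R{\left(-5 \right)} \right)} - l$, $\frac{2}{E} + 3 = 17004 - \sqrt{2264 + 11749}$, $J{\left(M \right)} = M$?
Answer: $\frac{79774963511431}{1240727628328794} + \frac{\sqrt{173}}{648576909738} \approx 0.064297$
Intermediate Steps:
$R{\left(g \right)} = 2 + g$
$E = \frac{2}{17001 - 9 \sqrt{173}}$ ($E = \frac{2}{-3 + \left(17004 - \sqrt{2264 + 11749}\right)} = \frac{2}{-3 + \left(17004 - \sqrt{14013}\right)} = \frac{2}{-3 + \left(17004 - 9 \sqrt{173}\right)} = \frac{2}{17001 - 9 \sqrt{173}} \approx 0.00011847$)
$Z{\left(l \right)} = -3 - l$ ($Z{\left(l \right)} = \left(2 - 5\right) - l = -3 - l$)
$\frac{E}{40393} + \frac{Z{\left(120 \right)}}{-1913} = \frac{\frac{1889}{16056666} + \frac{\sqrt{173}}{16056666}}{40393} + \frac{-3 - 120}{-1913} = \left(\frac{1889}{16056666} + \frac{\sqrt{173}}{16056666}\right) \frac{1}{40393} + \left(-3 - 120\right) \left(- \frac{1}{1913}\right) = \left(\frac{1889}{648576909738} + \frac{\sqrt{173}}{648576909738}\right) - - \frac{123}{1913} = \left(\frac{1889}{648576909738} + \frac{\sqrt{173}}{648576909738}\right) + \frac{123}{1913} = \frac{79774963511431}{1240727628328794} + \frac{\sqrt{173}}{648576909738}$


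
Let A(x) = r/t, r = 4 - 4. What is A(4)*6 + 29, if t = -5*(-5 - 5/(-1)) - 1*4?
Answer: 29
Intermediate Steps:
r = 0
t = -4 (t = -5*(-5 - 5*(-1)) - 4 = -5*(-5 + 5) - 4 = -5*0 - 4 = 0 - 4 = -4)
A(x) = 0 (A(x) = 0/(-4) = 0*(-¼) = 0)
A(4)*6 + 29 = 0*6 + 29 = 0 + 29 = 29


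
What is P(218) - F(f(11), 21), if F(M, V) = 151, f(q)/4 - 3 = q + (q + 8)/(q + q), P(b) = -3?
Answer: -154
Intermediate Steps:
f(q) = 12 + 4*q + 2*(8 + q)/q (f(q) = 12 + 4*(q + (q + 8)/(q + q)) = 12 + 4*(q + (8 + q)/((2*q))) = 12 + 4*(q + (8 + q)*(1/(2*q))) = 12 + 4*(q + (8 + q)/(2*q)) = 12 + (4*q + 2*(8 + q)/q) = 12 + 4*q + 2*(8 + q)/q)
P(218) - F(f(11), 21) = -3 - 1*151 = -3 - 151 = -154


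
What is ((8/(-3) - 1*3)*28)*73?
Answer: -34748/3 ≈ -11583.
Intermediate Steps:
((8/(-3) - 1*3)*28)*73 = ((8*(-1/3) - 3)*28)*73 = ((-8/3 - 3)*28)*73 = -17/3*28*73 = -476/3*73 = -34748/3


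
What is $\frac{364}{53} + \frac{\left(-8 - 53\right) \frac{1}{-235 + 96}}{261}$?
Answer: $\frac{13208789}{1922787} \approx 6.8696$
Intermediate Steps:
$\frac{364}{53} + \frac{\left(-8 - 53\right) \frac{1}{-235 + 96}}{261} = 364 \cdot \frac{1}{53} + - \frac{61}{-139} \cdot \frac{1}{261} = \frac{364}{53} + \left(-61\right) \left(- \frac{1}{139}\right) \frac{1}{261} = \frac{364}{53} + \frac{61}{139} \cdot \frac{1}{261} = \frac{364}{53} + \frac{61}{36279} = \frac{13208789}{1922787}$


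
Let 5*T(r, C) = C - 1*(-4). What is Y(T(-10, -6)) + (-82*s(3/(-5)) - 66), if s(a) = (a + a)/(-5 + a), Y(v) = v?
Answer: -2939/35 ≈ -83.971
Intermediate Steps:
T(r, C) = 4/5 + C/5 (T(r, C) = (C - 1*(-4))/5 = (C + 4)/5 = (4 + C)/5 = 4/5 + C/5)
s(a) = 2*a/(-5 + a) (s(a) = (2*a)/(-5 + a) = 2*a/(-5 + a))
Y(T(-10, -6)) + (-82*s(3/(-5)) - 66) = (4/5 + (1/5)*(-6)) + (-164*3/(-5)/(-5 + 3/(-5)) - 66) = (4/5 - 6/5) + (-164*3*(-1/5)/(-5 + 3*(-1/5)) - 66) = -2/5 + (-164*(-3)/(5*(-5 - 3/5)) - 66) = -2/5 + (-164*(-3)/(5*(-28/5)) - 66) = -2/5 + (-164*(-3)*(-5)/(5*28) - 66) = -2/5 + (-82*3/14 - 66) = -2/5 + (-123/7 - 66) = -2/5 - 585/7 = -2939/35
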